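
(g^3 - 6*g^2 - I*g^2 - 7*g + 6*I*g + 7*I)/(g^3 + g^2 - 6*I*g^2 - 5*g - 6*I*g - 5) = (g - 7)/(g - 5*I)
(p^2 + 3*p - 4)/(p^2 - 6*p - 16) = (-p^2 - 3*p + 4)/(-p^2 + 6*p + 16)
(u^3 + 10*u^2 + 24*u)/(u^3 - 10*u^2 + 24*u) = (u^2 + 10*u + 24)/(u^2 - 10*u + 24)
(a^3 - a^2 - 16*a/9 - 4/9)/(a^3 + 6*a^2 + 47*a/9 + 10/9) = (a - 2)/(a + 5)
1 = 1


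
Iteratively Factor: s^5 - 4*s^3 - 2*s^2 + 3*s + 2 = (s - 2)*(s^4 + 2*s^3 - 2*s - 1) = (s - 2)*(s + 1)*(s^3 + s^2 - s - 1) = (s - 2)*(s + 1)^2*(s^2 - 1) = (s - 2)*(s + 1)^3*(s - 1)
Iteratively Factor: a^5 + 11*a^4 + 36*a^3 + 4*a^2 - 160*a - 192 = (a + 4)*(a^4 + 7*a^3 + 8*a^2 - 28*a - 48) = (a + 2)*(a + 4)*(a^3 + 5*a^2 - 2*a - 24) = (a + 2)*(a + 3)*(a + 4)*(a^2 + 2*a - 8) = (a - 2)*(a + 2)*(a + 3)*(a + 4)*(a + 4)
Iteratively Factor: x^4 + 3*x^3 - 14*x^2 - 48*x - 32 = (x + 2)*(x^3 + x^2 - 16*x - 16) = (x - 4)*(x + 2)*(x^2 + 5*x + 4) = (x - 4)*(x + 1)*(x + 2)*(x + 4)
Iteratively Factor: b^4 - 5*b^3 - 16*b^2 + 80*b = (b)*(b^3 - 5*b^2 - 16*b + 80) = b*(b - 4)*(b^2 - b - 20) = b*(b - 5)*(b - 4)*(b + 4)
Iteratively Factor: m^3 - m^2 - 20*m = (m + 4)*(m^2 - 5*m) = m*(m + 4)*(m - 5)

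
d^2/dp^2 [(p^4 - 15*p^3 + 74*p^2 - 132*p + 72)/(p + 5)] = 2*(3*p^4 + 25*p^3 - 75*p^2 - 1125*p + 2582)/(p^3 + 15*p^2 + 75*p + 125)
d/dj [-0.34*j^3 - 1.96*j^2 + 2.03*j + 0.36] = -1.02*j^2 - 3.92*j + 2.03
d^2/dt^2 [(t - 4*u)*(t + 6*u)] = 2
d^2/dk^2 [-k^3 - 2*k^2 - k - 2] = -6*k - 4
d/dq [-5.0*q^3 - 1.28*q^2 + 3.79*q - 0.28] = -15.0*q^2 - 2.56*q + 3.79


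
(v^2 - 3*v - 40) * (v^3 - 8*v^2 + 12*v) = v^5 - 11*v^4 - 4*v^3 + 284*v^2 - 480*v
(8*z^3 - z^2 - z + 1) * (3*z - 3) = 24*z^4 - 27*z^3 + 6*z - 3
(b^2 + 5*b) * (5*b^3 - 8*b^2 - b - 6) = 5*b^5 + 17*b^4 - 41*b^3 - 11*b^2 - 30*b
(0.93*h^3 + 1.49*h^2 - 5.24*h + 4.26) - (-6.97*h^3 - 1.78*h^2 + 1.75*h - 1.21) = 7.9*h^3 + 3.27*h^2 - 6.99*h + 5.47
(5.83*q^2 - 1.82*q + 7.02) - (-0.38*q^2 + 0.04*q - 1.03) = 6.21*q^2 - 1.86*q + 8.05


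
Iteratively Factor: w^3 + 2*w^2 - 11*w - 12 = (w + 1)*(w^2 + w - 12) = (w - 3)*(w + 1)*(w + 4)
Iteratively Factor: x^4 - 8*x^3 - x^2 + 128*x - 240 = (x - 5)*(x^3 - 3*x^2 - 16*x + 48) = (x - 5)*(x - 4)*(x^2 + x - 12) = (x - 5)*(x - 4)*(x - 3)*(x + 4)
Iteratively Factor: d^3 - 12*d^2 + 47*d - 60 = (d - 4)*(d^2 - 8*d + 15) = (d - 5)*(d - 4)*(d - 3)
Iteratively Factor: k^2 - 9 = (k + 3)*(k - 3)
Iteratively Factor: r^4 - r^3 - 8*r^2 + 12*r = (r - 2)*(r^3 + r^2 - 6*r) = r*(r - 2)*(r^2 + r - 6) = r*(r - 2)^2*(r + 3)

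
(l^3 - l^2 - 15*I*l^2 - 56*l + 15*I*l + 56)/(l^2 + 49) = (l^2 - l*(1 + 8*I) + 8*I)/(l + 7*I)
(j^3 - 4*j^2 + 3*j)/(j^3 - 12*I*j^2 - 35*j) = (-j^2 + 4*j - 3)/(-j^2 + 12*I*j + 35)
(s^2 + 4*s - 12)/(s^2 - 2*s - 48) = (s - 2)/(s - 8)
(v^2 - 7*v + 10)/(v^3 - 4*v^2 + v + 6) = (v - 5)/(v^2 - 2*v - 3)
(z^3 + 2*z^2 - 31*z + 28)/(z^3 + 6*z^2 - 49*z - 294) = (z^2 - 5*z + 4)/(z^2 - z - 42)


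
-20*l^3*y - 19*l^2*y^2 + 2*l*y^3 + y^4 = y*(-4*l + y)*(l + y)*(5*l + y)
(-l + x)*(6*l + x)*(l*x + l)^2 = -6*l^4*x^2 - 12*l^4*x - 6*l^4 + 5*l^3*x^3 + 10*l^3*x^2 + 5*l^3*x + l^2*x^4 + 2*l^2*x^3 + l^2*x^2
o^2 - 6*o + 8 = (o - 4)*(o - 2)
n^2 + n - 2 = (n - 1)*(n + 2)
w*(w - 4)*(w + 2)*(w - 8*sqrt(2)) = w^4 - 8*sqrt(2)*w^3 - 2*w^3 - 8*w^2 + 16*sqrt(2)*w^2 + 64*sqrt(2)*w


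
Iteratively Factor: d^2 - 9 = (d + 3)*(d - 3)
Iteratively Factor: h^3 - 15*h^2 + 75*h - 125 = (h - 5)*(h^2 - 10*h + 25) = (h - 5)^2*(h - 5)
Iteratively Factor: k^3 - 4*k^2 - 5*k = (k)*(k^2 - 4*k - 5) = k*(k + 1)*(k - 5)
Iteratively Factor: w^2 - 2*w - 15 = (w + 3)*(w - 5)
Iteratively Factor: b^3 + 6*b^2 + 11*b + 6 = (b + 3)*(b^2 + 3*b + 2) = (b + 1)*(b + 3)*(b + 2)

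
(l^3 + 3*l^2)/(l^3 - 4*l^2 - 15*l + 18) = l^2/(l^2 - 7*l + 6)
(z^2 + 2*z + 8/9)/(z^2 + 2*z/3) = (z + 4/3)/z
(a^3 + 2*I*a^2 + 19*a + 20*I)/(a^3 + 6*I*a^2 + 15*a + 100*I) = (a + I)/(a + 5*I)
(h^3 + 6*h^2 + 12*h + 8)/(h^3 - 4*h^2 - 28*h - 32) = (h + 2)/(h - 8)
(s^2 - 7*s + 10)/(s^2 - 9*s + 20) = (s - 2)/(s - 4)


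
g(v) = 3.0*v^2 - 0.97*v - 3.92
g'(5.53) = 32.21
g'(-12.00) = -72.97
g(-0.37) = -3.15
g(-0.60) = -2.26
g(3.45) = 28.44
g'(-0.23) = -2.35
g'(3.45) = 19.73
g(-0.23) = -3.54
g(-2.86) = 23.39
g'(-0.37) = -3.19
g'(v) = 6.0*v - 0.97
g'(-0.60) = -4.57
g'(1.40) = 7.43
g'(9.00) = 53.03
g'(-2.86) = -18.13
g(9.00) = 230.35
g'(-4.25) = -26.47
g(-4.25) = 54.39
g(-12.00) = 439.72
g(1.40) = 0.60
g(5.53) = 82.46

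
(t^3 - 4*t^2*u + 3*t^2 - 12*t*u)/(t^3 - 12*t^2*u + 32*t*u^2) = (t + 3)/(t - 8*u)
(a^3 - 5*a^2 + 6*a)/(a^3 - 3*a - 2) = a*(a - 3)/(a^2 + 2*a + 1)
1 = 1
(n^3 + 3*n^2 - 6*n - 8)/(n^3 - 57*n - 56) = (n^2 + 2*n - 8)/(n^2 - n - 56)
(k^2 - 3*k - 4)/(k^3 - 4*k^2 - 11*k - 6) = (k - 4)/(k^2 - 5*k - 6)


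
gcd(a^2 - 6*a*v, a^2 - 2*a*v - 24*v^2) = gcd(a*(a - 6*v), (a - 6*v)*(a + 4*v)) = -a + 6*v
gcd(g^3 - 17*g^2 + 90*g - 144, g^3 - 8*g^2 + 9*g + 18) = g^2 - 9*g + 18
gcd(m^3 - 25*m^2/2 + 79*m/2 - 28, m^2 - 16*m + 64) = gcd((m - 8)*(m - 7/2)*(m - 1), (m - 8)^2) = m - 8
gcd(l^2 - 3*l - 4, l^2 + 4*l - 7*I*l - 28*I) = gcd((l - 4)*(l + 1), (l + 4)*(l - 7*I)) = 1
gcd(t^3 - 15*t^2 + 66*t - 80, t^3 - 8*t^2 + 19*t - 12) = 1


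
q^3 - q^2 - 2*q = q*(q - 2)*(q + 1)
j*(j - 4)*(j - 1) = j^3 - 5*j^2 + 4*j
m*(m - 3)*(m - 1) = m^3 - 4*m^2 + 3*m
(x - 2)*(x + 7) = x^2 + 5*x - 14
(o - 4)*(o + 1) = o^2 - 3*o - 4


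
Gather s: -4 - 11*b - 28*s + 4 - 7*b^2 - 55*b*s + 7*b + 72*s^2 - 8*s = -7*b^2 - 4*b + 72*s^2 + s*(-55*b - 36)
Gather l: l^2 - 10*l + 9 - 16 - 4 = l^2 - 10*l - 11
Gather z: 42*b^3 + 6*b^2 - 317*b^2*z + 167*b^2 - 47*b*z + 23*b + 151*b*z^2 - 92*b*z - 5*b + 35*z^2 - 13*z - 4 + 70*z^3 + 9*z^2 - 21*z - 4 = 42*b^3 + 173*b^2 + 18*b + 70*z^3 + z^2*(151*b + 44) + z*(-317*b^2 - 139*b - 34) - 8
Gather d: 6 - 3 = 3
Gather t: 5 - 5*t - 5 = -5*t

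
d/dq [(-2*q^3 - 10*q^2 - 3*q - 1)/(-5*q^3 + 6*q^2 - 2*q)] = (-62*q^4 - 22*q^3 + 23*q^2 + 12*q - 2)/(q^2*(25*q^4 - 60*q^3 + 56*q^2 - 24*q + 4))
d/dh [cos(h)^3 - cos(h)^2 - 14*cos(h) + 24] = (-3*cos(h)^2 + 2*cos(h) + 14)*sin(h)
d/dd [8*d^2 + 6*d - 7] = 16*d + 6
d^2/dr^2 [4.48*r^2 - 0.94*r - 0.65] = 8.96000000000000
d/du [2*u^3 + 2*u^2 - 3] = 2*u*(3*u + 2)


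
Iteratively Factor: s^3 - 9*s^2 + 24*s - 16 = (s - 4)*(s^2 - 5*s + 4) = (s - 4)*(s - 1)*(s - 4)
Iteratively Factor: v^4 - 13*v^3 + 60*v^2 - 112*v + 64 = (v - 1)*(v^3 - 12*v^2 + 48*v - 64) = (v - 4)*(v - 1)*(v^2 - 8*v + 16) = (v - 4)^2*(v - 1)*(v - 4)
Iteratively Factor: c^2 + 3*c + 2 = (c + 2)*(c + 1)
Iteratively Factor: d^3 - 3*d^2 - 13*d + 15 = (d + 3)*(d^2 - 6*d + 5) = (d - 5)*(d + 3)*(d - 1)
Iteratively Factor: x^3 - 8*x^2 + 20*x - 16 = (x - 4)*(x^2 - 4*x + 4) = (x - 4)*(x - 2)*(x - 2)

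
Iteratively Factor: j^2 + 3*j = (j + 3)*(j)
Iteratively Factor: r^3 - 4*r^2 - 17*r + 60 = (r - 3)*(r^2 - r - 20) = (r - 5)*(r - 3)*(r + 4)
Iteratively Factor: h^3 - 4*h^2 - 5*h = (h + 1)*(h^2 - 5*h) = (h - 5)*(h + 1)*(h)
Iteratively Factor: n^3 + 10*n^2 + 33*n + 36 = (n + 3)*(n^2 + 7*n + 12) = (n + 3)*(n + 4)*(n + 3)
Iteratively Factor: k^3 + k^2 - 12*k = (k)*(k^2 + k - 12) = k*(k + 4)*(k - 3)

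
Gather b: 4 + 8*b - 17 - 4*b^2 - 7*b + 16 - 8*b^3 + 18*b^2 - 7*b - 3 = -8*b^3 + 14*b^2 - 6*b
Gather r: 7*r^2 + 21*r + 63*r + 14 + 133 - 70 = 7*r^2 + 84*r + 77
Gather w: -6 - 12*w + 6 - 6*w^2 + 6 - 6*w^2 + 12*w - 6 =-12*w^2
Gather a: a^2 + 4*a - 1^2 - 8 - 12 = a^2 + 4*a - 21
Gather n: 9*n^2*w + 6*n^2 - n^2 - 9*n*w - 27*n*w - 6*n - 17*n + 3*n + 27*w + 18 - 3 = n^2*(9*w + 5) + n*(-36*w - 20) + 27*w + 15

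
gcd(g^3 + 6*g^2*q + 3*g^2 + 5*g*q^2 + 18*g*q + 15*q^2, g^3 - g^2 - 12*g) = g + 3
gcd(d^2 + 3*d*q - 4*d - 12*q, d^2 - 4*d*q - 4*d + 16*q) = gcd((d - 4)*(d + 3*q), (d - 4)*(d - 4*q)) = d - 4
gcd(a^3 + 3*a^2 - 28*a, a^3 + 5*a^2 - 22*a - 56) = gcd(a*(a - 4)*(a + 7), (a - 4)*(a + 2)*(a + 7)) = a^2 + 3*a - 28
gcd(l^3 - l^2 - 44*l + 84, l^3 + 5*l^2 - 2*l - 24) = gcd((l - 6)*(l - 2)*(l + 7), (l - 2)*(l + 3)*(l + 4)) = l - 2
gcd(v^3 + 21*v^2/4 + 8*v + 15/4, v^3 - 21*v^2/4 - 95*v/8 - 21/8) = 1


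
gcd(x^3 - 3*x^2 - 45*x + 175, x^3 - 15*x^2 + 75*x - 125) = x^2 - 10*x + 25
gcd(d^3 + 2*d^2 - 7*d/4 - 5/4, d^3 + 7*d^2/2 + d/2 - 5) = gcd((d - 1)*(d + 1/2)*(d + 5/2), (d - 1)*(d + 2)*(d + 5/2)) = d^2 + 3*d/2 - 5/2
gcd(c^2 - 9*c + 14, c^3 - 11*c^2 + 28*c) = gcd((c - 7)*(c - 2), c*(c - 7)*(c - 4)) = c - 7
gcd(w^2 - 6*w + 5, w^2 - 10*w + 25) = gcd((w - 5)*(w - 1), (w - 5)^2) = w - 5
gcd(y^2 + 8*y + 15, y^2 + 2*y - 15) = y + 5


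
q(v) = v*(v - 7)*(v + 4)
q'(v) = v*(v - 7) + v*(v + 4) + (v - 7)*(v + 4) = 3*v^2 - 6*v - 28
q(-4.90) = -52.48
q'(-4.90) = 73.43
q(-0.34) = 9.13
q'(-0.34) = -25.61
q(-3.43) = 20.39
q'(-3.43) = 27.87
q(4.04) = -96.15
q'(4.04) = -3.28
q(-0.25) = 6.80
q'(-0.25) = -26.31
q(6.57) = -29.86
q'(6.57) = 62.07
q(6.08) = -56.38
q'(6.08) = 46.42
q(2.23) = -66.27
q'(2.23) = -26.46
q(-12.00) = -1824.00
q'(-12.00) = 476.00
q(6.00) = -60.00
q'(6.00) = 44.00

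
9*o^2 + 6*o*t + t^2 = (3*o + t)^2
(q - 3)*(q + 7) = q^2 + 4*q - 21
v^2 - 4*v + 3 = (v - 3)*(v - 1)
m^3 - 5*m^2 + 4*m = m*(m - 4)*(m - 1)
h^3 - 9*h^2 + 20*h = h*(h - 5)*(h - 4)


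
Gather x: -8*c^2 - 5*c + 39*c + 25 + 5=-8*c^2 + 34*c + 30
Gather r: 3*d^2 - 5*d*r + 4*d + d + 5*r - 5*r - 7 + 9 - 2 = 3*d^2 - 5*d*r + 5*d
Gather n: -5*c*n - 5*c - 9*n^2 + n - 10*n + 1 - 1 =-5*c - 9*n^2 + n*(-5*c - 9)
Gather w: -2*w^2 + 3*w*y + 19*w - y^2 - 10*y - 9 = -2*w^2 + w*(3*y + 19) - y^2 - 10*y - 9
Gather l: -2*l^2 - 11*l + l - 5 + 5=-2*l^2 - 10*l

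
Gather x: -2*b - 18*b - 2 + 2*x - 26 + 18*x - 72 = -20*b + 20*x - 100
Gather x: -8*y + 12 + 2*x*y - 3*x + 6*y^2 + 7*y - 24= x*(2*y - 3) + 6*y^2 - y - 12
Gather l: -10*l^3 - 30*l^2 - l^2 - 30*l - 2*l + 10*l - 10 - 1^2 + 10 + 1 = -10*l^3 - 31*l^2 - 22*l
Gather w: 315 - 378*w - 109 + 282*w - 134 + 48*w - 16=56 - 48*w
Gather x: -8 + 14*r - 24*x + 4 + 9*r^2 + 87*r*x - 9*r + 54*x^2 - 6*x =9*r^2 + 5*r + 54*x^2 + x*(87*r - 30) - 4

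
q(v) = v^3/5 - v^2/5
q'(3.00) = 4.20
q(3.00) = 3.60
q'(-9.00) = 52.20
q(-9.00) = -162.00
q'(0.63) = -0.01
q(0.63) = -0.03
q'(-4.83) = 15.93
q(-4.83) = -27.20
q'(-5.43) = 19.86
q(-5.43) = -37.92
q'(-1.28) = 1.50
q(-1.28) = -0.75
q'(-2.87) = 6.09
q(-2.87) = -6.38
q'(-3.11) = 7.05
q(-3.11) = -7.95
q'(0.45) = -0.06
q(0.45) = -0.02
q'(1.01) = 0.21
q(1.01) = 0.00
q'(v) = 3*v^2/5 - 2*v/5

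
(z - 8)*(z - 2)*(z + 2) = z^3 - 8*z^2 - 4*z + 32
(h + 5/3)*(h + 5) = h^2 + 20*h/3 + 25/3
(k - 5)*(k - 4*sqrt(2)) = k^2 - 4*sqrt(2)*k - 5*k + 20*sqrt(2)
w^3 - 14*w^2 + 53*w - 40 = (w - 8)*(w - 5)*(w - 1)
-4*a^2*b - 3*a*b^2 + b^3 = b*(-4*a + b)*(a + b)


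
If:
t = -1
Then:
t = -1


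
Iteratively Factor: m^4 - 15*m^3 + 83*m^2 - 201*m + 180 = (m - 3)*(m^3 - 12*m^2 + 47*m - 60) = (m - 5)*(m - 3)*(m^2 - 7*m + 12) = (m - 5)*(m - 3)^2*(m - 4)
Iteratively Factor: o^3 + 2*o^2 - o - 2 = (o + 1)*(o^2 + o - 2) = (o + 1)*(o + 2)*(o - 1)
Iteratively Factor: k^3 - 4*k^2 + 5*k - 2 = (k - 1)*(k^2 - 3*k + 2) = (k - 2)*(k - 1)*(k - 1)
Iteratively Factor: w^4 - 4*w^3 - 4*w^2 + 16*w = (w + 2)*(w^3 - 6*w^2 + 8*w) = (w - 4)*(w + 2)*(w^2 - 2*w) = (w - 4)*(w - 2)*(w + 2)*(w)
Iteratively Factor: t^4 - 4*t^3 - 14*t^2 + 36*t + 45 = (t - 3)*(t^3 - t^2 - 17*t - 15) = (t - 3)*(t + 1)*(t^2 - 2*t - 15) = (t - 3)*(t + 1)*(t + 3)*(t - 5)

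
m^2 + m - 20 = (m - 4)*(m + 5)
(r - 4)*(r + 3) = r^2 - r - 12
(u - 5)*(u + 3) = u^2 - 2*u - 15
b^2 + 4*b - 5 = (b - 1)*(b + 5)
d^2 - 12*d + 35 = (d - 7)*(d - 5)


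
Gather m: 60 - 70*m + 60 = 120 - 70*m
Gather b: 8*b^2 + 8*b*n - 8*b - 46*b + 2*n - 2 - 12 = 8*b^2 + b*(8*n - 54) + 2*n - 14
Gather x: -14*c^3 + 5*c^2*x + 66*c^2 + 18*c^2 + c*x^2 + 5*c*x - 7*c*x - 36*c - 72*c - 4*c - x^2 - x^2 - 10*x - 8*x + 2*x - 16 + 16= -14*c^3 + 84*c^2 - 112*c + x^2*(c - 2) + x*(5*c^2 - 2*c - 16)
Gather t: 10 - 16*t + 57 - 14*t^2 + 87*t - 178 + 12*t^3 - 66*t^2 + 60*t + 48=12*t^3 - 80*t^2 + 131*t - 63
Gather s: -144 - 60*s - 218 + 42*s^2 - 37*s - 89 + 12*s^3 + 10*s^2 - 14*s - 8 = 12*s^3 + 52*s^2 - 111*s - 459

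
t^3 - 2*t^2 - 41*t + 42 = (t - 7)*(t - 1)*(t + 6)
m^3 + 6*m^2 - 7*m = m*(m - 1)*(m + 7)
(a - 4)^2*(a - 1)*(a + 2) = a^4 - 7*a^3 + 6*a^2 + 32*a - 32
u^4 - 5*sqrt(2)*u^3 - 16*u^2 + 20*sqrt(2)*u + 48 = (u - 2)*(u + 2)*(u - 6*sqrt(2))*(u + sqrt(2))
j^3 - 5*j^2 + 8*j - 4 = (j - 2)^2*(j - 1)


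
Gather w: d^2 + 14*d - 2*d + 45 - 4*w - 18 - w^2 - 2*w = d^2 + 12*d - w^2 - 6*w + 27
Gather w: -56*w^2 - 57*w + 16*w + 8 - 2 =-56*w^2 - 41*w + 6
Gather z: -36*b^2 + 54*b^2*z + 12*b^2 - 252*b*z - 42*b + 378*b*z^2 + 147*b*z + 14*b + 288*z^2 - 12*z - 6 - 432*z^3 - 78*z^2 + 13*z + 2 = -24*b^2 - 28*b - 432*z^3 + z^2*(378*b + 210) + z*(54*b^2 - 105*b + 1) - 4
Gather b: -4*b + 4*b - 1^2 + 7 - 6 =0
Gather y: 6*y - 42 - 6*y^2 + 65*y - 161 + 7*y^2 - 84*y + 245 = y^2 - 13*y + 42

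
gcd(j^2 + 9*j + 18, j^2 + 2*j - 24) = j + 6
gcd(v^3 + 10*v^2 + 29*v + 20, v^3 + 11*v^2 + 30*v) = v + 5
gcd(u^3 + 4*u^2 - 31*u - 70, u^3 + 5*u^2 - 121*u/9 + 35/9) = u + 7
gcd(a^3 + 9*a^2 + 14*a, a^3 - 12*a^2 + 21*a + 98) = a + 2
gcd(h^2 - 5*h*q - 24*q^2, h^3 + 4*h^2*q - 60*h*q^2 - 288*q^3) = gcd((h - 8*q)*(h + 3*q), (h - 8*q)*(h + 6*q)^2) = -h + 8*q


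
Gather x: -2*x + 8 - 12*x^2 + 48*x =-12*x^2 + 46*x + 8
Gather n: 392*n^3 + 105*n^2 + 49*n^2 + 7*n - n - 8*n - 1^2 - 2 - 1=392*n^3 + 154*n^2 - 2*n - 4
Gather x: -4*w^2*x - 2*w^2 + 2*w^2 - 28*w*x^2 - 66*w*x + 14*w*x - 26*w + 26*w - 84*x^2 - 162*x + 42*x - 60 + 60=x^2*(-28*w - 84) + x*(-4*w^2 - 52*w - 120)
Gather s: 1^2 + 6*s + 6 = 6*s + 7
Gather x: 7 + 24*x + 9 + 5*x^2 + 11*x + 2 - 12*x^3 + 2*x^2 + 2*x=-12*x^3 + 7*x^2 + 37*x + 18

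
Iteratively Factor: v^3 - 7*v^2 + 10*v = (v)*(v^2 - 7*v + 10) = v*(v - 5)*(v - 2)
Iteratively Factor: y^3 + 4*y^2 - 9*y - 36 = (y - 3)*(y^2 + 7*y + 12) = (y - 3)*(y + 4)*(y + 3)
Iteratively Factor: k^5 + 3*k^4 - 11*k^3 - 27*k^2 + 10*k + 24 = (k + 4)*(k^4 - k^3 - 7*k^2 + k + 6) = (k + 1)*(k + 4)*(k^3 - 2*k^2 - 5*k + 6) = (k - 3)*(k + 1)*(k + 4)*(k^2 + k - 2) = (k - 3)*(k + 1)*(k + 2)*(k + 4)*(k - 1)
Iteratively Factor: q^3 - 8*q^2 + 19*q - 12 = (q - 3)*(q^2 - 5*q + 4) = (q - 4)*(q - 3)*(q - 1)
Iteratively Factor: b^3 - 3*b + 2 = (b - 1)*(b^2 + b - 2) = (b - 1)^2*(b + 2)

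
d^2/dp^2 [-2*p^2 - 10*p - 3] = -4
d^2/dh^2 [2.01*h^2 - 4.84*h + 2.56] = 4.02000000000000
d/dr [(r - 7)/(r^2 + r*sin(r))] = (r*(r + sin(r)) + (7 - r)*(r*cos(r) + 2*r + sin(r)))/(r^2*(r + sin(r))^2)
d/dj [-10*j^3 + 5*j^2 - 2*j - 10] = -30*j^2 + 10*j - 2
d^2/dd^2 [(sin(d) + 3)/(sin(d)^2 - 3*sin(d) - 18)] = (-6*sin(d) + cos(d)^2 + 1)/(sin(d) - 6)^3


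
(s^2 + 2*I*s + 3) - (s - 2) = s^2 - s + 2*I*s + 5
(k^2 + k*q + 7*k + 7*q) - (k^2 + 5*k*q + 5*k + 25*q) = -4*k*q + 2*k - 18*q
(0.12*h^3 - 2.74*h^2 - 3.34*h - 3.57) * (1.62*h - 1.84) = 0.1944*h^4 - 4.6596*h^3 - 0.369199999999999*h^2 + 0.3622*h + 6.5688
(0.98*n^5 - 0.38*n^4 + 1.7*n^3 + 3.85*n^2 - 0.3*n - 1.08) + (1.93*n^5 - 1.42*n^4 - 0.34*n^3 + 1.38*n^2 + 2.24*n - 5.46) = 2.91*n^5 - 1.8*n^4 + 1.36*n^3 + 5.23*n^2 + 1.94*n - 6.54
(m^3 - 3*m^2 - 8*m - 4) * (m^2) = m^5 - 3*m^4 - 8*m^3 - 4*m^2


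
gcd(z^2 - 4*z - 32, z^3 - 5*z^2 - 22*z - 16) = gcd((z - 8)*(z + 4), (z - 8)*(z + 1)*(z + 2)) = z - 8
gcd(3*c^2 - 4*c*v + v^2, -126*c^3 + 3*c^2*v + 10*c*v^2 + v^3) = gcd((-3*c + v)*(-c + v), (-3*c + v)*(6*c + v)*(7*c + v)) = -3*c + v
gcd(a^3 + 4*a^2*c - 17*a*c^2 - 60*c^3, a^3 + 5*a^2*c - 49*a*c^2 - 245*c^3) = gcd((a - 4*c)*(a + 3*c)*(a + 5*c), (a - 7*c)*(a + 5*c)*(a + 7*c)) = a + 5*c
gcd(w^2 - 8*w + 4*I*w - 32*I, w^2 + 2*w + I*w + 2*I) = 1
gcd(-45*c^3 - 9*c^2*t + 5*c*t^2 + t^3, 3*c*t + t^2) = 3*c + t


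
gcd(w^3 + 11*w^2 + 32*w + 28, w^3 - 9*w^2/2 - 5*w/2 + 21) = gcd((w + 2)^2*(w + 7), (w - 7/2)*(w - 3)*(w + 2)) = w + 2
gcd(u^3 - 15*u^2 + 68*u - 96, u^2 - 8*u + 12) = 1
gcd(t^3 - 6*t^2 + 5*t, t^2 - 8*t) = t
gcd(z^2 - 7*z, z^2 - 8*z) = z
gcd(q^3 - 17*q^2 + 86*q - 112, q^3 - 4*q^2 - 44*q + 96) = q^2 - 10*q + 16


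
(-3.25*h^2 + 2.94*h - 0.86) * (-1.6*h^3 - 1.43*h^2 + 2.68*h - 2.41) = 5.2*h^5 - 0.0564999999999998*h^4 - 11.5382*h^3 + 16.9415*h^2 - 9.3902*h + 2.0726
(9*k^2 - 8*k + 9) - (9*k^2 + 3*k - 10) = 19 - 11*k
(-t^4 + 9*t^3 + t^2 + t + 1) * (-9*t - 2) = 9*t^5 - 79*t^4 - 27*t^3 - 11*t^2 - 11*t - 2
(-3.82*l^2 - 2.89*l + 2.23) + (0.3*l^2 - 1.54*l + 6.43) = -3.52*l^2 - 4.43*l + 8.66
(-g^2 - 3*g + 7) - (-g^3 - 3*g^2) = g^3 + 2*g^2 - 3*g + 7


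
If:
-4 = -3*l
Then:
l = 4/3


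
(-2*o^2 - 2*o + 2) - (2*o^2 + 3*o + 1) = -4*o^2 - 5*o + 1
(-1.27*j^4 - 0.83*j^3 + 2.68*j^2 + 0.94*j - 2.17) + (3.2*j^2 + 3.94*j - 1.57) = -1.27*j^4 - 0.83*j^3 + 5.88*j^2 + 4.88*j - 3.74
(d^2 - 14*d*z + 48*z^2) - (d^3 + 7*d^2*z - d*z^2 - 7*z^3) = -d^3 - 7*d^2*z + d^2 + d*z^2 - 14*d*z + 7*z^3 + 48*z^2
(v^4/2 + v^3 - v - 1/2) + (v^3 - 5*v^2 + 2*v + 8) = v^4/2 + 2*v^3 - 5*v^2 + v + 15/2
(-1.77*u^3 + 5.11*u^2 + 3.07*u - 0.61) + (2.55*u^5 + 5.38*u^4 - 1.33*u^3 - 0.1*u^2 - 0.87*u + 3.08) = 2.55*u^5 + 5.38*u^4 - 3.1*u^3 + 5.01*u^2 + 2.2*u + 2.47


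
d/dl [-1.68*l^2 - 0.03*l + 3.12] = -3.36*l - 0.03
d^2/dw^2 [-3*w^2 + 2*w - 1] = -6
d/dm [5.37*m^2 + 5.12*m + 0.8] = 10.74*m + 5.12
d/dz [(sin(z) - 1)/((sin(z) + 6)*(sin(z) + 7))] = (2*sin(z) + cos(z)^2 + 54)*cos(z)/((sin(z) + 6)^2*(sin(z) + 7)^2)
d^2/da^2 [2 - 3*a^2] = -6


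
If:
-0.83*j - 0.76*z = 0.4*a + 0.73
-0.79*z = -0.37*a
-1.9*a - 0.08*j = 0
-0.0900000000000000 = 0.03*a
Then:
No Solution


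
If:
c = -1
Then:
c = -1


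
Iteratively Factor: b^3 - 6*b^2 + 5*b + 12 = (b - 4)*(b^2 - 2*b - 3) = (b - 4)*(b + 1)*(b - 3)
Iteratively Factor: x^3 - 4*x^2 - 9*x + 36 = (x - 4)*(x^2 - 9) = (x - 4)*(x - 3)*(x + 3)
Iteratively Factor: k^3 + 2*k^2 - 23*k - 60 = (k + 3)*(k^2 - k - 20) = (k + 3)*(k + 4)*(k - 5)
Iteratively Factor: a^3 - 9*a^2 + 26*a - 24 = (a - 4)*(a^2 - 5*a + 6) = (a - 4)*(a - 3)*(a - 2)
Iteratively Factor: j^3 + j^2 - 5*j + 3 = (j - 1)*(j^2 + 2*j - 3) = (j - 1)*(j + 3)*(j - 1)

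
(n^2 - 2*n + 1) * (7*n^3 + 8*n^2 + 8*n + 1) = 7*n^5 - 6*n^4 - n^3 - 7*n^2 + 6*n + 1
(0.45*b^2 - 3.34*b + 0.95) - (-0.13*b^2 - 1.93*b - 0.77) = 0.58*b^2 - 1.41*b + 1.72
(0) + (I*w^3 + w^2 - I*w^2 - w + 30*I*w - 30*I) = I*w^3 + w^2 - I*w^2 - w + 30*I*w - 30*I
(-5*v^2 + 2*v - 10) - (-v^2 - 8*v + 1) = -4*v^2 + 10*v - 11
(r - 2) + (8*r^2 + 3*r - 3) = 8*r^2 + 4*r - 5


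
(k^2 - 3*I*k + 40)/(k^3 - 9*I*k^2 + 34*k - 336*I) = (k + 5*I)/(k^2 - I*k + 42)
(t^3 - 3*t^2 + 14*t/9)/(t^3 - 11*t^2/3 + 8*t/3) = (9*t^2 - 27*t + 14)/(3*(3*t^2 - 11*t + 8))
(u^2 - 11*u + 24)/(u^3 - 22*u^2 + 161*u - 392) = (u - 3)/(u^2 - 14*u + 49)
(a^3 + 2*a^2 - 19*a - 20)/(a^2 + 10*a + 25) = (a^2 - 3*a - 4)/(a + 5)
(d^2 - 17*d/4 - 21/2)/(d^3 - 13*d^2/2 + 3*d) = (4*d + 7)/(2*d*(2*d - 1))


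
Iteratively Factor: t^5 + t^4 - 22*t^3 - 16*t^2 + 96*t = (t + 4)*(t^4 - 3*t^3 - 10*t^2 + 24*t) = (t - 2)*(t + 4)*(t^3 - t^2 - 12*t) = (t - 4)*(t - 2)*(t + 4)*(t^2 + 3*t) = t*(t - 4)*(t - 2)*(t + 4)*(t + 3)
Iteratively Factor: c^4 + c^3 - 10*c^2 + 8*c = (c + 4)*(c^3 - 3*c^2 + 2*c) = (c - 1)*(c + 4)*(c^2 - 2*c) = c*(c - 1)*(c + 4)*(c - 2)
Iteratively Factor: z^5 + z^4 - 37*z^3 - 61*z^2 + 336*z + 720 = (z + 3)*(z^4 - 2*z^3 - 31*z^2 + 32*z + 240) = (z + 3)*(z + 4)*(z^3 - 6*z^2 - 7*z + 60) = (z + 3)^2*(z + 4)*(z^2 - 9*z + 20) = (z - 5)*(z + 3)^2*(z + 4)*(z - 4)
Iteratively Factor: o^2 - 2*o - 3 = (o - 3)*(o + 1)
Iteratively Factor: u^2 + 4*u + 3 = (u + 1)*(u + 3)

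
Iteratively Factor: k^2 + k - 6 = (k + 3)*(k - 2)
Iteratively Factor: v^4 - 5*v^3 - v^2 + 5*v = (v)*(v^3 - 5*v^2 - v + 5) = v*(v - 5)*(v^2 - 1) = v*(v - 5)*(v - 1)*(v + 1)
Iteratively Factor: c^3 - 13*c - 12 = (c - 4)*(c^2 + 4*c + 3) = (c - 4)*(c + 1)*(c + 3)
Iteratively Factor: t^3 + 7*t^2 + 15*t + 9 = (t + 1)*(t^2 + 6*t + 9) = (t + 1)*(t + 3)*(t + 3)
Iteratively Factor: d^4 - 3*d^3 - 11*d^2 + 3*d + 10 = (d + 2)*(d^3 - 5*d^2 - d + 5) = (d + 1)*(d + 2)*(d^2 - 6*d + 5) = (d - 1)*(d + 1)*(d + 2)*(d - 5)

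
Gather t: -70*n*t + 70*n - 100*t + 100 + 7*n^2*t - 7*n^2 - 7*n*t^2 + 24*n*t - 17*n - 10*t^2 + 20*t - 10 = -7*n^2 + 53*n + t^2*(-7*n - 10) + t*(7*n^2 - 46*n - 80) + 90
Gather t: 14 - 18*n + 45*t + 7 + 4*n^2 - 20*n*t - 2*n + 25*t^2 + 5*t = 4*n^2 - 20*n + 25*t^2 + t*(50 - 20*n) + 21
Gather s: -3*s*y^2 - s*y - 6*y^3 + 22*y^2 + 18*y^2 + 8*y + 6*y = s*(-3*y^2 - y) - 6*y^3 + 40*y^2 + 14*y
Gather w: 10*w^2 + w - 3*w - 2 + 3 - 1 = 10*w^2 - 2*w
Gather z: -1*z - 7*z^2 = -7*z^2 - z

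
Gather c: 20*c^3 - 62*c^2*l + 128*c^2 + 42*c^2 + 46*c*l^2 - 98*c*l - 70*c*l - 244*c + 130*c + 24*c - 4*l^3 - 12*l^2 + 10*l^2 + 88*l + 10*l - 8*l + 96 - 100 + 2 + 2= 20*c^3 + c^2*(170 - 62*l) + c*(46*l^2 - 168*l - 90) - 4*l^3 - 2*l^2 + 90*l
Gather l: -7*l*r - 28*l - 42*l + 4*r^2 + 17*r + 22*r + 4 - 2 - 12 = l*(-7*r - 70) + 4*r^2 + 39*r - 10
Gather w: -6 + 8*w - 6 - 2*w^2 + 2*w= -2*w^2 + 10*w - 12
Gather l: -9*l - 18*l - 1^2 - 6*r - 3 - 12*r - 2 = -27*l - 18*r - 6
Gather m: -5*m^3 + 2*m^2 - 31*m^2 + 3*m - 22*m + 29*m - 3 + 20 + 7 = -5*m^3 - 29*m^2 + 10*m + 24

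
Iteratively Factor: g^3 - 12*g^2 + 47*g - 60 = (g - 3)*(g^2 - 9*g + 20) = (g - 4)*(g - 3)*(g - 5)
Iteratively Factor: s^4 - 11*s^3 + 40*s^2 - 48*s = (s)*(s^3 - 11*s^2 + 40*s - 48) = s*(s - 4)*(s^2 - 7*s + 12) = s*(s - 4)^2*(s - 3)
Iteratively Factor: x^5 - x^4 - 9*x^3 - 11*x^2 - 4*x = (x + 1)*(x^4 - 2*x^3 - 7*x^2 - 4*x) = (x + 1)^2*(x^3 - 3*x^2 - 4*x) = (x - 4)*(x + 1)^2*(x^2 + x) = x*(x - 4)*(x + 1)^2*(x + 1)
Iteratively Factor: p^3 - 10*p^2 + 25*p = (p)*(p^2 - 10*p + 25) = p*(p - 5)*(p - 5)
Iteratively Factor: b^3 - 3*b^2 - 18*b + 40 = (b - 2)*(b^2 - b - 20) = (b - 2)*(b + 4)*(b - 5)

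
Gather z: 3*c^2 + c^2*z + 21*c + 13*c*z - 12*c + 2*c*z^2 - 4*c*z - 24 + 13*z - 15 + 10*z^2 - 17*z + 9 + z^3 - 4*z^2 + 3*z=3*c^2 + 9*c + z^3 + z^2*(2*c + 6) + z*(c^2 + 9*c - 1) - 30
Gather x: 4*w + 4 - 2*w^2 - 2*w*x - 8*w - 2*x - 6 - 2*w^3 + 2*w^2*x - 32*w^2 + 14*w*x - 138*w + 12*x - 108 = -2*w^3 - 34*w^2 - 142*w + x*(2*w^2 + 12*w + 10) - 110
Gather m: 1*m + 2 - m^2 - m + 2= 4 - m^2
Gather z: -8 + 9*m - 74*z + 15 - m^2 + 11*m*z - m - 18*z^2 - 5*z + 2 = -m^2 + 8*m - 18*z^2 + z*(11*m - 79) + 9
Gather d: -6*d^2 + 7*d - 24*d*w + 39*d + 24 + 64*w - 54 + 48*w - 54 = -6*d^2 + d*(46 - 24*w) + 112*w - 84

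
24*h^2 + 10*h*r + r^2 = (4*h + r)*(6*h + r)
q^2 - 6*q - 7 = (q - 7)*(q + 1)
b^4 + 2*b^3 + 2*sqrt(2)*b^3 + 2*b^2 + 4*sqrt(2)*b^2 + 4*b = b*(b + 2)*(b + sqrt(2))^2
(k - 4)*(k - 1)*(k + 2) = k^3 - 3*k^2 - 6*k + 8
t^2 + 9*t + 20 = (t + 4)*(t + 5)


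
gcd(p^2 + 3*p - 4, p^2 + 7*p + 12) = p + 4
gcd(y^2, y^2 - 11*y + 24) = 1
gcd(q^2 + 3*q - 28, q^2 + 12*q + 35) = q + 7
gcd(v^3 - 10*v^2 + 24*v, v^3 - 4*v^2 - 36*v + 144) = v^2 - 10*v + 24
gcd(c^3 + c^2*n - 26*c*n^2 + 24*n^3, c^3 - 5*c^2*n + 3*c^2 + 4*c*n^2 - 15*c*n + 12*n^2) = c^2 - 5*c*n + 4*n^2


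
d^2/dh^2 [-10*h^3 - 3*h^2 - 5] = -60*h - 6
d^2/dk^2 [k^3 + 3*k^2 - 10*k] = 6*k + 6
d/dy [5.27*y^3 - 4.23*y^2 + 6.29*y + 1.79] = 15.81*y^2 - 8.46*y + 6.29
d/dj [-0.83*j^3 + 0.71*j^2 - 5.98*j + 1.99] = -2.49*j^2 + 1.42*j - 5.98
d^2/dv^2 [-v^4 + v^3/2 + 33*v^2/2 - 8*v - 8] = -12*v^2 + 3*v + 33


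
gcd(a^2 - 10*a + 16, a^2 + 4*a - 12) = a - 2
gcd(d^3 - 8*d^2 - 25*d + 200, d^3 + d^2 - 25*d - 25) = d^2 - 25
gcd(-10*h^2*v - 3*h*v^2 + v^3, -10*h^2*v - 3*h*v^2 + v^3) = -10*h^2*v - 3*h*v^2 + v^3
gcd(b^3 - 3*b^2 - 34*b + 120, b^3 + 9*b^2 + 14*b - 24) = b + 6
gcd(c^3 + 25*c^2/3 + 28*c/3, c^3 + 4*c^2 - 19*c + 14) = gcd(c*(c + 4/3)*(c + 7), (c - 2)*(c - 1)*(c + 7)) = c + 7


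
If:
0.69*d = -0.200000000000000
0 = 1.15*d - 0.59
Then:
No Solution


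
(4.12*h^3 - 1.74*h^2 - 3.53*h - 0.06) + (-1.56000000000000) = 4.12*h^3 - 1.74*h^2 - 3.53*h - 1.62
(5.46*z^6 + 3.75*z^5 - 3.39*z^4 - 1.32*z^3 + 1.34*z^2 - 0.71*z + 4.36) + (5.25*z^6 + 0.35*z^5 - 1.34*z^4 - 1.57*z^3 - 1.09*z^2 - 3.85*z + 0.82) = 10.71*z^6 + 4.1*z^5 - 4.73*z^4 - 2.89*z^3 + 0.25*z^2 - 4.56*z + 5.18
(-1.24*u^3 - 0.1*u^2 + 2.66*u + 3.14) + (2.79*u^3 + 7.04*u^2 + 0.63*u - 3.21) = 1.55*u^3 + 6.94*u^2 + 3.29*u - 0.0699999999999998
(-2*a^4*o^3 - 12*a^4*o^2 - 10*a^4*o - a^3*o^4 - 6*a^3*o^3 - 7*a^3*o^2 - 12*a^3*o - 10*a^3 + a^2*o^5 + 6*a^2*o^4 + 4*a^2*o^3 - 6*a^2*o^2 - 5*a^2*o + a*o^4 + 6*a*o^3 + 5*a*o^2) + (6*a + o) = -2*a^4*o^3 - 12*a^4*o^2 - 10*a^4*o - a^3*o^4 - 6*a^3*o^3 - 7*a^3*o^2 - 12*a^3*o - 10*a^3 + a^2*o^5 + 6*a^2*o^4 + 4*a^2*o^3 - 6*a^2*o^2 - 5*a^2*o + a*o^4 + 6*a*o^3 + 5*a*o^2 + 6*a + o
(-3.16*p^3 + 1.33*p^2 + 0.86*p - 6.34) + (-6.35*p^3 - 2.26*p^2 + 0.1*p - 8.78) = -9.51*p^3 - 0.93*p^2 + 0.96*p - 15.12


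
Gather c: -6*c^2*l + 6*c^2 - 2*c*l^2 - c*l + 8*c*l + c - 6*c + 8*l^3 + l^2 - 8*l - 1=c^2*(6 - 6*l) + c*(-2*l^2 + 7*l - 5) + 8*l^3 + l^2 - 8*l - 1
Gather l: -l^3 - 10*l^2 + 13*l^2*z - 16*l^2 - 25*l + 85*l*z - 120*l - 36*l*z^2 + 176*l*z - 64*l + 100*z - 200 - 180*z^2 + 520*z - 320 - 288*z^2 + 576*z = -l^3 + l^2*(13*z - 26) + l*(-36*z^2 + 261*z - 209) - 468*z^2 + 1196*z - 520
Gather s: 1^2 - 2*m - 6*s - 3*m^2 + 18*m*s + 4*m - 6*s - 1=-3*m^2 + 2*m + s*(18*m - 12)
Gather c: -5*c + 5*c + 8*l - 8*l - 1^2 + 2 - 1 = 0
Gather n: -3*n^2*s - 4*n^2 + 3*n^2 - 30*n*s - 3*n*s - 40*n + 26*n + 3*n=n^2*(-3*s - 1) + n*(-33*s - 11)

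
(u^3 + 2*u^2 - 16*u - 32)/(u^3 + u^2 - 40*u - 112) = (u^2 - 2*u - 8)/(u^2 - 3*u - 28)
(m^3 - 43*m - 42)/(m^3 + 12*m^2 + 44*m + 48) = (m^2 - 6*m - 7)/(m^2 + 6*m + 8)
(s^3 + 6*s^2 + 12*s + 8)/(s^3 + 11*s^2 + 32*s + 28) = (s + 2)/(s + 7)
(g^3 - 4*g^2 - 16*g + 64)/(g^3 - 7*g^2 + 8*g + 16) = (g + 4)/(g + 1)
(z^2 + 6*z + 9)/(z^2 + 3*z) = (z + 3)/z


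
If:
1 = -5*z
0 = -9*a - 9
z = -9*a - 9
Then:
No Solution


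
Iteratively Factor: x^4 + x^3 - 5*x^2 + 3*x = (x)*(x^3 + x^2 - 5*x + 3) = x*(x - 1)*(x^2 + 2*x - 3) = x*(x - 1)*(x + 3)*(x - 1)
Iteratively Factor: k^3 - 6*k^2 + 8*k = (k - 2)*(k^2 - 4*k) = (k - 4)*(k - 2)*(k)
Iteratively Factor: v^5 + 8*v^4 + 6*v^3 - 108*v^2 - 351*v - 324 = (v + 3)*(v^4 + 5*v^3 - 9*v^2 - 81*v - 108) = (v - 4)*(v + 3)*(v^3 + 9*v^2 + 27*v + 27) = (v - 4)*(v + 3)^2*(v^2 + 6*v + 9) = (v - 4)*(v + 3)^3*(v + 3)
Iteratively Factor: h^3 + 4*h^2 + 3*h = (h + 3)*(h^2 + h) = h*(h + 3)*(h + 1)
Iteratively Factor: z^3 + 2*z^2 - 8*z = (z + 4)*(z^2 - 2*z) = (z - 2)*(z + 4)*(z)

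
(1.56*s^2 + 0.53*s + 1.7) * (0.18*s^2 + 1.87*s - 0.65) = 0.2808*s^4 + 3.0126*s^3 + 0.2831*s^2 + 2.8345*s - 1.105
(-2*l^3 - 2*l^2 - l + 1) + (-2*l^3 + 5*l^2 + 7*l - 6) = -4*l^3 + 3*l^2 + 6*l - 5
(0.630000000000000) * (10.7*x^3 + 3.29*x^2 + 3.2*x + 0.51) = 6.741*x^3 + 2.0727*x^2 + 2.016*x + 0.3213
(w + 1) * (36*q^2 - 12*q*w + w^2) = 36*q^2*w + 36*q^2 - 12*q*w^2 - 12*q*w + w^3 + w^2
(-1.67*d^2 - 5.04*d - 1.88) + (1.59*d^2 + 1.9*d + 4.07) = -0.0799999999999998*d^2 - 3.14*d + 2.19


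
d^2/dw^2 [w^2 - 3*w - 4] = 2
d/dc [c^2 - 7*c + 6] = 2*c - 7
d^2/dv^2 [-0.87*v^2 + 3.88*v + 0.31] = -1.74000000000000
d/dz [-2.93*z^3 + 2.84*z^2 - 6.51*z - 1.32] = -8.79*z^2 + 5.68*z - 6.51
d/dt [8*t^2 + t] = 16*t + 1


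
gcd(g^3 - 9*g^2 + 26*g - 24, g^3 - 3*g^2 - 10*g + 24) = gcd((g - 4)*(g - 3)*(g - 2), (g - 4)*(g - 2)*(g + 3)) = g^2 - 6*g + 8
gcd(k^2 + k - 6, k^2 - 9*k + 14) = k - 2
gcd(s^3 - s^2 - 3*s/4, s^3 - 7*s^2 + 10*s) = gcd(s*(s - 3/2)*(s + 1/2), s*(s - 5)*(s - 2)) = s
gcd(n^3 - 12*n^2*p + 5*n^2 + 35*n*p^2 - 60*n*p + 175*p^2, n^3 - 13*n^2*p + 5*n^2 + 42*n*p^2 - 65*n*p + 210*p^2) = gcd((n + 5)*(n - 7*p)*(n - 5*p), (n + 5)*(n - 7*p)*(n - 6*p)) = -n^2 + 7*n*p - 5*n + 35*p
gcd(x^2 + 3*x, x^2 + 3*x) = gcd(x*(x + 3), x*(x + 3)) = x^2 + 3*x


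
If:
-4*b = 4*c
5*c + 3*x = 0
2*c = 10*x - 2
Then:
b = 3/28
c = -3/28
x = 5/28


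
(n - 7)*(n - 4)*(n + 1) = n^3 - 10*n^2 + 17*n + 28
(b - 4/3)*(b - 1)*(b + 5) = b^3 + 8*b^2/3 - 31*b/3 + 20/3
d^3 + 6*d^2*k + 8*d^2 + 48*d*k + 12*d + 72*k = (d + 2)*(d + 6)*(d + 6*k)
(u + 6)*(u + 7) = u^2 + 13*u + 42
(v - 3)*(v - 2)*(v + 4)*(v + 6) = v^4 + 5*v^3 - 20*v^2 - 60*v + 144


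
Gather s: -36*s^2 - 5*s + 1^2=-36*s^2 - 5*s + 1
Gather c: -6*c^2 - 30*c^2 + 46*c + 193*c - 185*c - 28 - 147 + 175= -36*c^2 + 54*c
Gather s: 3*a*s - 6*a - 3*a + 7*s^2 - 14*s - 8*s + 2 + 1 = -9*a + 7*s^2 + s*(3*a - 22) + 3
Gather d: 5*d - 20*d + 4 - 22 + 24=6 - 15*d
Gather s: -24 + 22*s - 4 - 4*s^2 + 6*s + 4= -4*s^2 + 28*s - 24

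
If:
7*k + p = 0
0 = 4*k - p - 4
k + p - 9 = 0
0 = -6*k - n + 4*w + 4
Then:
No Solution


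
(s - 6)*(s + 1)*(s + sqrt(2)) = s^3 - 5*s^2 + sqrt(2)*s^2 - 5*sqrt(2)*s - 6*s - 6*sqrt(2)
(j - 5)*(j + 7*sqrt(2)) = j^2 - 5*j + 7*sqrt(2)*j - 35*sqrt(2)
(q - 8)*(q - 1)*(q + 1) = q^3 - 8*q^2 - q + 8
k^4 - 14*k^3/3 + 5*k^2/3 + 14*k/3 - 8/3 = (k - 4)*(k - 1)*(k - 2/3)*(k + 1)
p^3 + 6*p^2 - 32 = (p - 2)*(p + 4)^2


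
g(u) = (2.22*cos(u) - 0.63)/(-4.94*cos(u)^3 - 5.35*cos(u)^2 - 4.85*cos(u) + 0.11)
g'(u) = (2.22*cos(u) - 0.63)*(-14.82*sin(u)*cos(u)^2 - 10.7*sin(u)*cos(u) - 4.85*sin(u))/(-4.94*cos(u)^3 - 5.35*cos(u)^2 - 4.85*cos(u) + 0.11)^2 - 2.22*sin(u)/(-4.94*cos(u)^3 - 5.35*cos(u)^2 - 4.85*cos(u) + 0.11)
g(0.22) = -0.11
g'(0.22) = -0.01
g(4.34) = -1.02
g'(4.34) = -0.51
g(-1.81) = -1.13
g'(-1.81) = -1.26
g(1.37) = 0.17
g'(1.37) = 3.09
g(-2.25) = -0.89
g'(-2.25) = -0.45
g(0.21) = -0.11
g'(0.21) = -0.01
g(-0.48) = -0.11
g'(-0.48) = 0.03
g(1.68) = -1.50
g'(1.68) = 6.10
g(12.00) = -0.12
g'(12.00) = 0.03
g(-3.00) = -0.63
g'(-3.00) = -0.11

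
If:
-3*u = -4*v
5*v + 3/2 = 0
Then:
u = -2/5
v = -3/10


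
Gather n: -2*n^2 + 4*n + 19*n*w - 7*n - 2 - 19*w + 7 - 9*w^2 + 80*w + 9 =-2*n^2 + n*(19*w - 3) - 9*w^2 + 61*w + 14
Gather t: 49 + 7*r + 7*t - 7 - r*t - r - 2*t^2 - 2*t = 6*r - 2*t^2 + t*(5 - r) + 42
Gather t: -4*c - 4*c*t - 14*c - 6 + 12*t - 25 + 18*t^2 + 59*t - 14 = -18*c + 18*t^2 + t*(71 - 4*c) - 45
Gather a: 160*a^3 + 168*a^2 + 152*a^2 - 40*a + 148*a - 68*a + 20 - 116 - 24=160*a^3 + 320*a^2 + 40*a - 120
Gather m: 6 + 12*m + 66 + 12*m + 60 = 24*m + 132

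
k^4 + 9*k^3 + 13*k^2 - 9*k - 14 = (k - 1)*(k + 1)*(k + 2)*(k + 7)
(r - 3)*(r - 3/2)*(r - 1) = r^3 - 11*r^2/2 + 9*r - 9/2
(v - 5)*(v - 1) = v^2 - 6*v + 5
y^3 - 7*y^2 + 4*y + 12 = (y - 6)*(y - 2)*(y + 1)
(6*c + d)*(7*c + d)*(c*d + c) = 42*c^3*d + 42*c^3 + 13*c^2*d^2 + 13*c^2*d + c*d^3 + c*d^2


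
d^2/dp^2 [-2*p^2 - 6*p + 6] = -4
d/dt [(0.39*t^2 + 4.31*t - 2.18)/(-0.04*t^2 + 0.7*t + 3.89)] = (0.4454*t^2 + 2.8598*t + 18.2919)/(0.0016*t^4 - 0.056*t^3 + 0.1788*t^2 + 5.446*t + 15.1321)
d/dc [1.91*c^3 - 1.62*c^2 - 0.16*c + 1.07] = 5.73*c^2 - 3.24*c - 0.16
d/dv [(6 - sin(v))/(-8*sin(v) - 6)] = 27*cos(v)/(2*(4*sin(v) + 3)^2)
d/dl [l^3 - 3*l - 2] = 3*l^2 - 3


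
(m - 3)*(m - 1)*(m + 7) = m^3 + 3*m^2 - 25*m + 21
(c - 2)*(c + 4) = c^2 + 2*c - 8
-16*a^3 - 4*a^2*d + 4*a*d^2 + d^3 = (-2*a + d)*(2*a + d)*(4*a + d)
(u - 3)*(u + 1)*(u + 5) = u^3 + 3*u^2 - 13*u - 15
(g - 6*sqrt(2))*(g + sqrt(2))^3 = g^4 - 3*sqrt(2)*g^3 - 30*g^2 - 34*sqrt(2)*g - 24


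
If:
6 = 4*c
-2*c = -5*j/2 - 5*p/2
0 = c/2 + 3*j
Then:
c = 3/2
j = -1/4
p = 29/20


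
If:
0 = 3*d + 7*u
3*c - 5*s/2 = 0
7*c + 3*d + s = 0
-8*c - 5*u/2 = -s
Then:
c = 0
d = 0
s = 0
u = 0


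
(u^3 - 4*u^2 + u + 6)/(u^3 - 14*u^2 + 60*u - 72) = (u^2 - 2*u - 3)/(u^2 - 12*u + 36)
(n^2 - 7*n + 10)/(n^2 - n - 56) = (-n^2 + 7*n - 10)/(-n^2 + n + 56)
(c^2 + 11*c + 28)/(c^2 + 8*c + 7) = (c + 4)/(c + 1)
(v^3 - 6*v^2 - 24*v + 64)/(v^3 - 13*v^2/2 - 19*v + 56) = 2*(v + 4)/(2*v + 7)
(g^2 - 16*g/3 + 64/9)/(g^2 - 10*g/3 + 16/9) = (3*g - 8)/(3*g - 2)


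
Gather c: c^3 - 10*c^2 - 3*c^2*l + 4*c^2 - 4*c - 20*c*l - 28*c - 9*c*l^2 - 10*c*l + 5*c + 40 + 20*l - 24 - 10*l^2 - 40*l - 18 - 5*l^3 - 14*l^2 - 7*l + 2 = c^3 + c^2*(-3*l - 6) + c*(-9*l^2 - 30*l - 27) - 5*l^3 - 24*l^2 - 27*l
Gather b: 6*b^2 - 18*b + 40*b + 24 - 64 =6*b^2 + 22*b - 40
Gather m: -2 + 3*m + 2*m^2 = 2*m^2 + 3*m - 2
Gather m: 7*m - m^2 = -m^2 + 7*m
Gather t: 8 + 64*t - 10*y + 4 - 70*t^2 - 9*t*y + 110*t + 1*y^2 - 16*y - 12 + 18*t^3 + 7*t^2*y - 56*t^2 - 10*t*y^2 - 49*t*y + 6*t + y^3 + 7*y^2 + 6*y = 18*t^3 + t^2*(7*y - 126) + t*(-10*y^2 - 58*y + 180) + y^3 + 8*y^2 - 20*y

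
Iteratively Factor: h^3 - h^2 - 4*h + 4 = (h - 1)*(h^2 - 4) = (h - 2)*(h - 1)*(h + 2)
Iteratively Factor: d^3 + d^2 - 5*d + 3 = (d - 1)*(d^2 + 2*d - 3) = (d - 1)*(d + 3)*(d - 1)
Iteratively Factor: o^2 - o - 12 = (o + 3)*(o - 4)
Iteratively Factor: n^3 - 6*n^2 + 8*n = (n)*(n^2 - 6*n + 8) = n*(n - 4)*(n - 2)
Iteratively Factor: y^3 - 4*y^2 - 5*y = (y - 5)*(y^2 + y) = y*(y - 5)*(y + 1)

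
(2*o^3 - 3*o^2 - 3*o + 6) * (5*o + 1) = 10*o^4 - 13*o^3 - 18*o^2 + 27*o + 6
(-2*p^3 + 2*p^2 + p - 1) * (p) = -2*p^4 + 2*p^3 + p^2 - p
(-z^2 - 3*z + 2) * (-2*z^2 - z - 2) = 2*z^4 + 7*z^3 + z^2 + 4*z - 4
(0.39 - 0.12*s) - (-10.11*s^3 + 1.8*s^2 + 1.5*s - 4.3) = 10.11*s^3 - 1.8*s^2 - 1.62*s + 4.69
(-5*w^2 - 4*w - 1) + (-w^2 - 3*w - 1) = -6*w^2 - 7*w - 2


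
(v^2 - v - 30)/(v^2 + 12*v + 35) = (v - 6)/(v + 7)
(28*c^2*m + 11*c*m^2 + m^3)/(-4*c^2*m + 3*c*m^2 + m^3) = (-7*c - m)/(c - m)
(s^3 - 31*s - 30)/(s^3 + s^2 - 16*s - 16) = (s^2 - s - 30)/(s^2 - 16)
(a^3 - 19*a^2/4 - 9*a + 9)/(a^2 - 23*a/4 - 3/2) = (4*a^2 + 5*a - 6)/(4*a + 1)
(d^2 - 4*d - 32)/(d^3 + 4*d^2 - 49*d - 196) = (d - 8)/(d^2 - 49)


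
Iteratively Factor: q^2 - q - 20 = (q - 5)*(q + 4)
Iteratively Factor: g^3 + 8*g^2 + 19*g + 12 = (g + 1)*(g^2 + 7*g + 12) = (g + 1)*(g + 3)*(g + 4)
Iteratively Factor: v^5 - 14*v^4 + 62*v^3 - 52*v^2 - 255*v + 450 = (v - 5)*(v^4 - 9*v^3 + 17*v^2 + 33*v - 90) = (v - 5)*(v - 3)*(v^3 - 6*v^2 - v + 30) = (v - 5)*(v - 3)*(v + 2)*(v^2 - 8*v + 15) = (v - 5)*(v - 3)^2*(v + 2)*(v - 5)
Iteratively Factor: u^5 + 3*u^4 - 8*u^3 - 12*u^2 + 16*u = (u)*(u^4 + 3*u^3 - 8*u^2 - 12*u + 16) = u*(u - 1)*(u^3 + 4*u^2 - 4*u - 16) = u*(u - 1)*(u + 2)*(u^2 + 2*u - 8) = u*(u - 1)*(u + 2)*(u + 4)*(u - 2)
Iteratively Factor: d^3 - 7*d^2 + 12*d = (d)*(d^2 - 7*d + 12) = d*(d - 3)*(d - 4)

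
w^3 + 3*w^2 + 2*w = w*(w + 1)*(w + 2)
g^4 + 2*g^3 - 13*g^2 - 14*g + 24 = (g - 3)*(g - 1)*(g + 2)*(g + 4)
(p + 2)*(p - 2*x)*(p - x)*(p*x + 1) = p^4*x - 3*p^3*x^2 + 2*p^3*x + p^3 + 2*p^2*x^3 - 6*p^2*x^2 - 3*p^2*x + 2*p^2 + 4*p*x^3 + 2*p*x^2 - 6*p*x + 4*x^2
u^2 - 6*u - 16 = (u - 8)*(u + 2)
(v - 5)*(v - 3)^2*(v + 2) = v^4 - 9*v^3 + 17*v^2 + 33*v - 90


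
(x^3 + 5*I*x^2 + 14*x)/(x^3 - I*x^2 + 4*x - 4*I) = x*(x + 7*I)/(x^2 + I*x + 2)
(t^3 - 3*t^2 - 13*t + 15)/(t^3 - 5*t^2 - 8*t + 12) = (t^2 - 2*t - 15)/(t^2 - 4*t - 12)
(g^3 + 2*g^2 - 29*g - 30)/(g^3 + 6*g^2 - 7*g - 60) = (g^3 + 2*g^2 - 29*g - 30)/(g^3 + 6*g^2 - 7*g - 60)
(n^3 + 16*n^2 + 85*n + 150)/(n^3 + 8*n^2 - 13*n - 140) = (n^2 + 11*n + 30)/(n^2 + 3*n - 28)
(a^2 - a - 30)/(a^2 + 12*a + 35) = (a - 6)/(a + 7)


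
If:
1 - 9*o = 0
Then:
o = 1/9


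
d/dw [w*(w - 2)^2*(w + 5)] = 4*w^3 + 3*w^2 - 32*w + 20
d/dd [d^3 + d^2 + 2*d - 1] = 3*d^2 + 2*d + 2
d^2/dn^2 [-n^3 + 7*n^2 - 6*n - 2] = 14 - 6*n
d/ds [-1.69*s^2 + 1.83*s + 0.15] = 1.83 - 3.38*s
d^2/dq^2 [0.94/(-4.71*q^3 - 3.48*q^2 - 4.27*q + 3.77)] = ((26.5644*q + 6.5424)*(4.71*q^3 + 3.48*q^2 + 4.27*q - 3.77) - 0.94*(14.13*q^2 + 6.96*q + 4.27)*(28.26*q^2 + 13.92*q + 8.54))/(4.71*q^3 + 3.48*q^2 + 4.27*q - 3.77)^3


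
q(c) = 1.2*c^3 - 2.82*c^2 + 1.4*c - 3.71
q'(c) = 3.6*c^2 - 5.64*c + 1.4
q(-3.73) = -110.44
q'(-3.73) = 72.52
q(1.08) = -3.98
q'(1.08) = -0.49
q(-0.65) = -6.14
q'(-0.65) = 6.59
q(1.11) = -3.99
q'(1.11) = -0.42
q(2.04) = -2.40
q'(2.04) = 4.88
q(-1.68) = -19.71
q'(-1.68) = 21.04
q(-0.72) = -6.63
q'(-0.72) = 7.33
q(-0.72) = -6.63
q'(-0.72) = 7.33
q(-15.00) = -4709.21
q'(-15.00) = 896.00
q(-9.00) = -1119.53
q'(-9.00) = 343.76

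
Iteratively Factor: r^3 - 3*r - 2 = (r + 1)*(r^2 - r - 2) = (r + 1)^2*(r - 2)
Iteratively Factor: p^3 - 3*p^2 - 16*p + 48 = (p + 4)*(p^2 - 7*p + 12) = (p - 4)*(p + 4)*(p - 3)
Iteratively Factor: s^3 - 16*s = (s + 4)*(s^2 - 4*s) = (s - 4)*(s + 4)*(s)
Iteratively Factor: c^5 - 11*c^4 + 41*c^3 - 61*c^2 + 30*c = (c - 3)*(c^4 - 8*c^3 + 17*c^2 - 10*c) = (c - 5)*(c - 3)*(c^3 - 3*c^2 + 2*c) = c*(c - 5)*(c - 3)*(c^2 - 3*c + 2) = c*(c - 5)*(c - 3)*(c - 2)*(c - 1)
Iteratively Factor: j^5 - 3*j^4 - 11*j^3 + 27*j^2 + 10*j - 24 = (j - 2)*(j^4 - j^3 - 13*j^2 + j + 12) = (j - 4)*(j - 2)*(j^3 + 3*j^2 - j - 3) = (j - 4)*(j - 2)*(j + 1)*(j^2 + 2*j - 3) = (j - 4)*(j - 2)*(j + 1)*(j + 3)*(j - 1)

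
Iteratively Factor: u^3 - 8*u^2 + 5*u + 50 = (u - 5)*(u^2 - 3*u - 10) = (u - 5)*(u + 2)*(u - 5)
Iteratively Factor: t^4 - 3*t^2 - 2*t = (t)*(t^3 - 3*t - 2) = t*(t + 1)*(t^2 - t - 2) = t*(t - 2)*(t + 1)*(t + 1)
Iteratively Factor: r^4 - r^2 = (r - 1)*(r^3 + r^2) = r*(r - 1)*(r^2 + r) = r^2*(r - 1)*(r + 1)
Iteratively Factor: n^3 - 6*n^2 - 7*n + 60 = (n - 4)*(n^2 - 2*n - 15) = (n - 5)*(n - 4)*(n + 3)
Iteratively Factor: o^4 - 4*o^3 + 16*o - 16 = (o + 2)*(o^3 - 6*o^2 + 12*o - 8) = (o - 2)*(o + 2)*(o^2 - 4*o + 4) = (o - 2)^2*(o + 2)*(o - 2)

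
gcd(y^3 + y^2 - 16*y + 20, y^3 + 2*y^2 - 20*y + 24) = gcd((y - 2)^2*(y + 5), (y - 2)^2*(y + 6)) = y^2 - 4*y + 4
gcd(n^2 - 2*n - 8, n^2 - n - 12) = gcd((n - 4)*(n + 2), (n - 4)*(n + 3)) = n - 4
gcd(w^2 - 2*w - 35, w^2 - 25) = w + 5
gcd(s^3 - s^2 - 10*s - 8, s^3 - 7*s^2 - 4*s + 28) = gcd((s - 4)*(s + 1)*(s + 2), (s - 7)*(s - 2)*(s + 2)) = s + 2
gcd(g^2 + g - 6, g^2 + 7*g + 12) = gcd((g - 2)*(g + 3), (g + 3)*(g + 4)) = g + 3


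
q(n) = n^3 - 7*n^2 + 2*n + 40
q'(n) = 3*n^2 - 14*n + 2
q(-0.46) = 37.50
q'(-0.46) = 9.07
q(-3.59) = -103.66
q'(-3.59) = 90.92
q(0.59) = 38.95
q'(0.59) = -5.22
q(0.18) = 40.14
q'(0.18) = -0.42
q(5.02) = 0.14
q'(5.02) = 7.32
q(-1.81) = 7.52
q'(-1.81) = 37.17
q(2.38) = 18.59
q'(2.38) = -14.33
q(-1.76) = 9.35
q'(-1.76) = 35.93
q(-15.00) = -4940.00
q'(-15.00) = 887.00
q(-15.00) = -4940.00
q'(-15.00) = 887.00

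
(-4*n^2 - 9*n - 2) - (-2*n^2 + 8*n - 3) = -2*n^2 - 17*n + 1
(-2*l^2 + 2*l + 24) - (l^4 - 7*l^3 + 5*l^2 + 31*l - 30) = -l^4 + 7*l^3 - 7*l^2 - 29*l + 54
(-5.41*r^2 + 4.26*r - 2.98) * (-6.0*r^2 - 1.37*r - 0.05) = 32.46*r^4 - 18.1483*r^3 + 12.3143*r^2 + 3.8696*r + 0.149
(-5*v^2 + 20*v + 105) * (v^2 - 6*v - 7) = -5*v^4 + 50*v^3 + 20*v^2 - 770*v - 735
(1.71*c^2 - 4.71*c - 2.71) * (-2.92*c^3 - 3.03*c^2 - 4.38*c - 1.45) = -4.9932*c^5 + 8.5719*c^4 + 14.6947*c^3 + 26.3616*c^2 + 18.6993*c + 3.9295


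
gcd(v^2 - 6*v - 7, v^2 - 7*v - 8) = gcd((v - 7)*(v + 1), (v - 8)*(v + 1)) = v + 1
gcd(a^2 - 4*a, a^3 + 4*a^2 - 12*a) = a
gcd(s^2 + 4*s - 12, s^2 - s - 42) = s + 6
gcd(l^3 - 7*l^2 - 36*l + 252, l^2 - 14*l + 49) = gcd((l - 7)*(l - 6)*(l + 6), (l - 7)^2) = l - 7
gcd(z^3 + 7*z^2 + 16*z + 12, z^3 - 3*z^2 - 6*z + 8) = z + 2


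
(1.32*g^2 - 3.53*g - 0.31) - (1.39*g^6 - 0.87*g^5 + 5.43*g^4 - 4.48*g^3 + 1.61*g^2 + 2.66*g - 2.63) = -1.39*g^6 + 0.87*g^5 - 5.43*g^4 + 4.48*g^3 - 0.29*g^2 - 6.19*g + 2.32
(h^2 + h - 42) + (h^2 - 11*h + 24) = 2*h^2 - 10*h - 18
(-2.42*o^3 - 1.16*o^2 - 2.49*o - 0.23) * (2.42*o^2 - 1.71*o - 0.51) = -5.8564*o^5 + 1.331*o^4 - 2.808*o^3 + 4.2929*o^2 + 1.6632*o + 0.1173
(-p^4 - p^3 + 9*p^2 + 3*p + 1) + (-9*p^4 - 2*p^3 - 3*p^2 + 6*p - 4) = -10*p^4 - 3*p^3 + 6*p^2 + 9*p - 3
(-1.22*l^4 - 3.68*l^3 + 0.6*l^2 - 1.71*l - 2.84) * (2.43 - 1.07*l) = 1.3054*l^5 + 0.973*l^4 - 9.5844*l^3 + 3.2877*l^2 - 1.1165*l - 6.9012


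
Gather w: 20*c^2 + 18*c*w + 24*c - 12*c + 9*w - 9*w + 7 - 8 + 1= 20*c^2 + 18*c*w + 12*c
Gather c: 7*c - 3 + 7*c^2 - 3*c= 7*c^2 + 4*c - 3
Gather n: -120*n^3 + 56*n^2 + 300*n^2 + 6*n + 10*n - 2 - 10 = -120*n^3 + 356*n^2 + 16*n - 12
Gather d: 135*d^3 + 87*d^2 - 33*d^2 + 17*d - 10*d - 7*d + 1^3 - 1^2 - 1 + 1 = 135*d^3 + 54*d^2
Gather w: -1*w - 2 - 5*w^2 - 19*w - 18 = -5*w^2 - 20*w - 20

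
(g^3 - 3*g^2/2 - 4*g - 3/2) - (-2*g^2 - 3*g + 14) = g^3 + g^2/2 - g - 31/2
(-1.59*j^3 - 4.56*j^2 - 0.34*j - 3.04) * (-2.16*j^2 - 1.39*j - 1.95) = 3.4344*j^5 + 12.0597*j^4 + 10.1733*j^3 + 15.931*j^2 + 4.8886*j + 5.928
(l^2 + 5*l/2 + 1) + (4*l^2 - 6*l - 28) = 5*l^2 - 7*l/2 - 27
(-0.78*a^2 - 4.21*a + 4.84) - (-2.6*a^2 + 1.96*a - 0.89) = 1.82*a^2 - 6.17*a + 5.73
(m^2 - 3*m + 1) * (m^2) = m^4 - 3*m^3 + m^2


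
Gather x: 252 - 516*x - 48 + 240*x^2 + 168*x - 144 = 240*x^2 - 348*x + 60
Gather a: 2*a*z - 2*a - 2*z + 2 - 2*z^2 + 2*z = a*(2*z - 2) - 2*z^2 + 2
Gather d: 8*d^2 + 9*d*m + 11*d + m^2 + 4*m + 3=8*d^2 + d*(9*m + 11) + m^2 + 4*m + 3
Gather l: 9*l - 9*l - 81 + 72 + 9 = 0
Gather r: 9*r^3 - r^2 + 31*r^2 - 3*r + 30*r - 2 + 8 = 9*r^3 + 30*r^2 + 27*r + 6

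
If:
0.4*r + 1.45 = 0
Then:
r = -3.62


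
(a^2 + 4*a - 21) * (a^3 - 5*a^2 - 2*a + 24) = a^5 - a^4 - 43*a^3 + 121*a^2 + 138*a - 504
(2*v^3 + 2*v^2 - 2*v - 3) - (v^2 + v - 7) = 2*v^3 + v^2 - 3*v + 4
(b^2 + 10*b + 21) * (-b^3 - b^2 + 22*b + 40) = -b^5 - 11*b^4 - 9*b^3 + 239*b^2 + 862*b + 840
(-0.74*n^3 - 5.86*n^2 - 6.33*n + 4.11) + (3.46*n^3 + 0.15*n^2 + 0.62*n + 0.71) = 2.72*n^3 - 5.71*n^2 - 5.71*n + 4.82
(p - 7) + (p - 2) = 2*p - 9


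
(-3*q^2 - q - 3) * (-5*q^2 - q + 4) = 15*q^4 + 8*q^3 + 4*q^2 - q - 12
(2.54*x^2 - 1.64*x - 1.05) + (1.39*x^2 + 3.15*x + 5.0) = 3.93*x^2 + 1.51*x + 3.95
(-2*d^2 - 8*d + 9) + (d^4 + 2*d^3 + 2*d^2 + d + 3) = d^4 + 2*d^3 - 7*d + 12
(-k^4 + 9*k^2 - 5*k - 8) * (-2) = 2*k^4 - 18*k^2 + 10*k + 16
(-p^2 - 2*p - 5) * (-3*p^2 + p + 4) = 3*p^4 + 5*p^3 + 9*p^2 - 13*p - 20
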